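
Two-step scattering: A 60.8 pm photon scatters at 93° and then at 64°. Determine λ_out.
64.7160 pm

Apply Compton shift twice:

First scattering at θ₁ = 93°:
Δλ₁ = λ_C(1 - cos(93°))
Δλ₁ = 2.4263 × 1.0523
Δλ₁ = 2.5533 pm

After first scattering:
λ₁ = 60.8 + 2.5533 = 63.3533 pm

Second scattering at θ₂ = 64°:
Δλ₂ = λ_C(1 - cos(64°))
Δλ₂ = 2.4263 × 0.5616
Δλ₂ = 1.3627 pm

Final wavelength:
λ₂ = 63.3533 + 1.3627 = 64.7160 pm

Total shift: Δλ_total = 2.5533 + 1.3627 = 3.9160 pm

(Intermediate values are shown rounded; full precision is carried through to the final answer.)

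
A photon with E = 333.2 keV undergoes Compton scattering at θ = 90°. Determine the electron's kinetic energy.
131.5119 keV

By energy conservation: K_e = E_initial - E_final

First find the scattered photon energy:
Initial wavelength: λ = hc/E = 3.7210 pm
Compton shift: Δλ = λ_C(1 - cos(90°)) = 2.4263 pm
Final wavelength: λ' = 3.7210 + 2.4263 = 6.1473 pm
Final photon energy: E' = hc/λ' = 201.6881 keV

Electron kinetic energy:
K_e = E - E' = 333.2000 - 201.6881 = 131.5119 keV

(Intermediate values are shown rounded; full precision is carried through to the final answer.)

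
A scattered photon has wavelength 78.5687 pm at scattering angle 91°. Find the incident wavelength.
76.1000 pm

From λ' = λ + Δλ, we have λ = λ' - Δλ

First calculate the Compton shift:
Δλ = λ_C(1 - cos θ)
Δλ = 2.4263 × (1 - cos(91°))
Δλ = 2.4263 × 1.0175
Δλ = 2.4687 pm

Initial wavelength:
λ = λ' - Δλ
λ = 78.5687 - 2.4687
λ = 76.1000 pm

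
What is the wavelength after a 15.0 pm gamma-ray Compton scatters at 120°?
18.6395 pm

Using the Compton scattering formula:
λ' = λ + Δλ = λ + λ_C(1 - cos θ)

Given:
- Initial wavelength λ = 15.0 pm
- Scattering angle θ = 120°
- Compton wavelength λ_C ≈ 2.4263 pm

Calculate the shift:
Δλ = 2.4263 × (1 - cos(120°))
Δλ = 2.4263 × 1.5000
Δλ = 3.6395 pm

Final wavelength:
λ' = 15.0 + 3.6395 = 18.6395 pm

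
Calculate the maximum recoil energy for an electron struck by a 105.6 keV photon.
30.8817 keV

Maximum energy transfer occurs at θ = 180° (backscattering).

Initial photon: E₀ = 105.6 keV → λ₀ = 11.7409 pm

Maximum Compton shift (at 180°):
Δλ_max = 2λ_C = 2 × 2.4263 = 4.8526 pm

Final wavelength:
λ' = 11.7409 + 4.8526 = 16.5935 pm

Minimum photon energy (maximum energy to electron):
E'_min = hc/λ' = 74.7183 keV

Maximum electron kinetic energy:
K_max = E₀ - E'_min = 105.6000 - 74.7183 = 30.8817 keV

(Intermediate values are shown rounded; full precision is carried through to the final answer.)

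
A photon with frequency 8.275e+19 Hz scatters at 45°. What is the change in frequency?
1.357e+19 Hz (decrease)

Convert frequency to wavelength (c = 299792458 m/s):
λ₀ = c/f₀ = 299792458/8.275e+19 = 3.6228696e-12 m = 3.6229 pm

Calculate Compton shift:
Δλ = λ_C(1 - cos(45°)) = 0.7106 pm

Final wavelength:
λ' = λ₀ + Δλ = 3.6229 + 0.7106 = 4.3335 pm

Final frequency:
f' = c/λ' = 299792458/4.3335194e-12 = 6.9179904e+19 Hz

Frequency shift (decrease):
Δf = f₀ - f' = 8.275e+19 - 6.9179904e+19 = 1.357e+19 Hz

(Intermediate values are shown rounded; full precision is carried through to the final answer.)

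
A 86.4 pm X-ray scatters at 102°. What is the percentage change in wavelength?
3.3921%

Calculate the Compton shift:
Δλ = λ_C(1 - cos(102°))
Δλ = 2.4263 × (1 - cos(102°))
Δλ = 2.4263 × 1.2079
Δλ = 2.9308 pm

Percentage change:
(Δλ/λ₀) × 100 = (2.9308/86.4) × 100
= 3.3921%

(Intermediate values are shown rounded; full precision is carried through to the final answer.)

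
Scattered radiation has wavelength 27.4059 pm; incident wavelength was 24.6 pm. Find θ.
99.00°

First find the wavelength shift:
Δλ = λ' - λ = 27.4059 - 24.6 = 2.8059 pm

Using Δλ = λ_C(1 - cos θ), with λ_C = h/(m_e·c) ≈ 2.42631024 pm:
cos θ = 1 - Δλ/λ_C
cos θ = 1 - 2.8059/2.42631024
cos θ = -0.156447

θ = arccos(-0.156447)
θ = 99.00°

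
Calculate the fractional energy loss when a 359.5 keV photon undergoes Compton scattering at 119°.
0.5109 (or 51.09%)

Calculate initial and final photon energies:

Initial: E₀ = 359.5 keV → λ₀ = 3.4488 pm
Compton shift: Δλ = 3.6026 pm
Final wavelength: λ' = 7.0514 pm
Final energy: E' = 175.8291 keV

Fractional energy loss:
(E₀ - E')/E₀ = (359.5000 - 175.8291)/359.5000
= 183.6709/359.5000
= 0.5109
= 51.09%

(Intermediate values are shown rounded; full precision is carried through to the final answer.)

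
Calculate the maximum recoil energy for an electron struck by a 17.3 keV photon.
1.0971 keV

Maximum energy transfer occurs at θ = 180° (backscattering).

Initial photon: E₀ = 17.3 keV → λ₀ = 71.6672 pm

Maximum Compton shift (at 180°):
Δλ_max = 2λ_C = 2 × 2.4263 = 4.8526 pm

Final wavelength:
λ' = 71.6672 + 4.8526 = 76.5198 pm

Minimum photon energy (maximum energy to electron):
E'_min = hc/λ' = 16.2029 keV

Maximum electron kinetic energy:
K_max = E₀ - E'_min = 17.3000 - 16.2029 = 1.0971 keV

(Intermediate values are shown rounded; full precision is carried through to the final answer.)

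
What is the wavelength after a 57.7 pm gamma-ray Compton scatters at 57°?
58.8048 pm

Using the Compton scattering formula:
λ' = λ + Δλ = λ + λ_C(1 - cos θ)

Given:
- Initial wavelength λ = 57.7 pm
- Scattering angle θ = 57°
- Compton wavelength λ_C ≈ 2.4263 pm

Calculate the shift:
Δλ = 2.4263 × (1 - cos(57°))
Δλ = 2.4263 × 0.4554
Δλ = 1.1048 pm

Final wavelength:
λ' = 57.7 + 1.1048 = 58.8048 pm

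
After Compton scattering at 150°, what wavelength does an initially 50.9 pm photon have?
55.4276 pm

Using the Compton formula: λ' = λ + λ_C(1 − cos θ)

For θ = 150°, cos θ = -√3/2 (exact) ≈ -0.8660, so:
1 − cos 150° = 1 − (-√3/2) ≈ 1.8660

Δλ = λ_C × 1.8660 = 2.4263 × 1.8660 = 4.5276 pm

λ' = 50.9 + 4.5276 = 55.4276 pm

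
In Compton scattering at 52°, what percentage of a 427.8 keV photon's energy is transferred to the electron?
0.2434 (or 24.34%)

Calculate initial and final photon energies:

Initial: E₀ = 427.8 keV → λ₀ = 2.8982 pm
Compton shift: Δλ = 0.9325 pm
Final wavelength: λ' = 3.8307 pm
Final energy: E' = 323.6589 keV

Fractional energy loss:
(E₀ - E')/E₀ = (427.8000 - 323.6589)/427.8000
= 104.1411/427.8000
= 0.2434
= 24.34%

(Intermediate values are shown rounded; full precision is carried through to the final answer.)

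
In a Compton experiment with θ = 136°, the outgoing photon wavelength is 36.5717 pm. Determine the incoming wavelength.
32.4000 pm

From λ' = λ + Δλ, we have λ = λ' - Δλ

First calculate the Compton shift:
Δλ = λ_C(1 - cos θ)
Δλ = 2.4263 × (1 - cos(136°))
Δλ = 2.4263 × 1.7193
Δλ = 4.1717 pm

Initial wavelength:
λ = λ' - Δλ
λ = 36.5717 - 4.1717
λ = 32.4000 pm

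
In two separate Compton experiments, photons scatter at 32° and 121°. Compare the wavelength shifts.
121° produces the larger shift by a factor of 9.971

Calculate both shifts using Δλ = λ_C(1 - cos θ):

For θ₁ = 32°:
Δλ₁ = 2.4263 × (1 - cos(32°))
Δλ₁ = 2.4263 × 0.1520
Δλ₁ = 0.3687 pm

For θ₂ = 121°:
Δλ₂ = 2.4263 × (1 - cos(121°))
Δλ₂ = 2.4263 × 1.5150
Δλ₂ = 3.6760 pm

The 121° angle produces the larger shift.
Ratio: 3.6760/0.3687 = 9.971

(Intermediate values are shown rounded; full precision is carried through to the final answer.)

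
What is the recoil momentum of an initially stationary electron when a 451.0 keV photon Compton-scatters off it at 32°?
1.2798e-22 kg·m/s

The electron is initially at rest, so by conservation of momentum:
p⃗_e = p⃗₀ − p⃗'  (incident photon momentum minus scattered photon momentum)

Photon momentum magnitudes (p = h/λ = E/c):
λ₀ = hc/E₀ = 2.7491 pm → p₀ = h/λ₀ = 2.4103e-22 kg·m/s
Δλ = λ_C(1 − cos 32°) = 0.3687 pm
λ' = 3.1178 pm → p' = h/λ' = 2.1253e-22 kg·m/s

The scattered photon makes angle θ = 32° with the incident direction, so by the law of cosines:
|p⃗_e|² = p₀² + p'² − 2p₀p'cos θ
|p⃗_e|² = (2.4103e-22)² + (2.1253e-22)² − 2·2.4103e-22·2.1253e-22·cos(32°)
|p⃗_e| = 1.2798e-22 kg·m/s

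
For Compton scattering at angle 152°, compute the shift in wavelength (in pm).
4.5686 pm

Using the Compton scattering formula:
Δλ = λ_C(1 - cos θ)

where λ_C = h/(m_e·c) ≈ 2.4263 pm is the Compton wavelength of an electron.

For θ = 152°:
cos(152°) = -0.8829
1 - cos(152°) = 1.8829

Δλ = 2.4263 × 1.8829
Δλ = 4.5686 pm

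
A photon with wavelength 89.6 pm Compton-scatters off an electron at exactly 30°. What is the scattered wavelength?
89.9251 pm

Using the Compton formula: λ' = λ + λ_C(1 − cos θ)

For θ = 30°, cos θ = √3/2 (exact) ≈ 0.8660, so:
1 − cos 30° = 1 − (√3/2) ≈ 0.1340

Δλ = λ_C × 0.1340 = 2.4263 × 0.1340 = 0.3251 pm

λ' = 89.6 + 0.3251 = 89.9251 pm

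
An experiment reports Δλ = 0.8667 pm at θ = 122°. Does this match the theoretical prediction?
No, inconsistent

Calculate the expected shift for θ = 122°:

Δλ_expected = λ_C(1 - cos(122°))
Δλ_expected = 2.4263 × (1 - cos(122°))
Δλ_expected = 2.4263 × 1.5299
Δλ_expected = 3.7121 pm

Given shift: 0.8667 pm
Expected shift: 3.7121 pm
Difference: 2.8454 pm

The values do not match. The given shift corresponds to θ ≈ 50.0°, not 122°.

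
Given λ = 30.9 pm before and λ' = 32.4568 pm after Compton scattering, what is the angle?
69.00°

First find the wavelength shift:
Δλ = λ' - λ = 32.4568 - 30.9 = 1.5568 pm

Using Δλ = λ_C(1 - cos θ), with λ_C = h/(m_e·c) ≈ 2.42631024 pm:
cos θ = 1 - Δλ/λ_C
cos θ = 1 - 1.5568/2.42631024
cos θ = 0.358367

θ = arccos(0.358367)
θ = 69.00°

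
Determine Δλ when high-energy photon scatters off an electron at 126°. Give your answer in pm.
3.8525 pm

Using the Compton scattering formula:
Δλ = λ_C(1 - cos θ)

where λ_C = h/(m_e·c) ≈ 2.4263 pm is the Compton wavelength of an electron.

For θ = 126°:
cos(126°) = -0.5878
1 - cos(126°) = 1.5878

Δλ = 2.4263 × 1.5878
Δλ = 3.8525 pm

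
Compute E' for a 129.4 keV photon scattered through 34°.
124.0304 keV

First convert energy to wavelength:
λ = hc/E, with hc ≈ 1239.842 keV·pm (i.e. 1239.842 eV·nm)

For E = 129.4 keV = 129400 eV:
λ = 1239.842 keV·pm / 129.4 keV
λ = 9.5815 pm

Calculate the Compton shift:
Δλ = λ_C(1 - cos(34°)) = 2.4263 × 0.1710
Δλ = 0.4148 pm

Final wavelength:
λ' = 9.5815 + 0.4148 = 9.9963 pm

Final energy:
E' = hc/λ' = 1239.842 / 9.9963 = 124.0304 keV

(Intermediate values are shown rounded; full precision is carried through to the final answer.)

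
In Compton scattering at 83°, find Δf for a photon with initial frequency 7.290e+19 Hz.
2.488e+19 Hz (decrease)

Convert frequency to wavelength (c = 299792458 m/s):
λ₀ = c/f₀ = 299792458/7.290e+19 = 4.1123794e-12 m = 4.1124 pm

Calculate Compton shift:
Δλ = λ_C(1 - cos(83°)) = 2.1306 pm

Final wavelength:
λ' = λ₀ + Δλ = 4.1124 + 2.1306 = 6.2430 pm

Final frequency:
f' = c/λ' = 299792458/6.2429968e-12 = 4.8020601e+19 Hz

Frequency shift (decrease):
Δf = f₀ - f' = 7.290e+19 - 4.8020601e+19 = 2.488e+19 Hz

(Intermediate values are shown rounded; full precision is carried through to the final answer.)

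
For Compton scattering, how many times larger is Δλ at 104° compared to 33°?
104° produces the larger shift by a factor of 7.698

Calculate both shifts using Δλ = λ_C(1 - cos θ):

For θ₁ = 33°:
Δλ₁ = 2.4263 × (1 - cos(33°))
Δλ₁ = 2.4263 × 0.1613
Δλ₁ = 0.3914 pm

For θ₂ = 104°:
Δλ₂ = 2.4263 × (1 - cos(104°))
Δλ₂ = 2.4263 × 1.2419
Δλ₂ = 3.0133 pm

The 104° angle produces the larger shift.
Ratio: 3.0133/0.3914 = 7.698

(Intermediate values are shown rounded; full precision is carried through to the final answer.)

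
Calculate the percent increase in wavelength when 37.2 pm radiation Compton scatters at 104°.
8.1002%

Calculate the Compton shift:
Δλ = λ_C(1 - cos(104°))
Δλ = 2.4263 × (1 - cos(104°))
Δλ = 2.4263 × 1.2419
Δλ = 3.0133 pm

Percentage change:
(Δλ/λ₀) × 100 = (3.0133/37.2) × 100
= 8.1002%

(Intermediate values are shown rounded; full precision is carried through to the final answer.)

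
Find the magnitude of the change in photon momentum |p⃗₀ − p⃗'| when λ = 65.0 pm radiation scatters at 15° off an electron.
2.6595e-24 kg·m/s

Photon momentum magnitude is p = h/λ.

Initial momentum:
p₀ = h/λ = 6.6261e-34/6.5000e-11 = 1.0194e-23 kg·m/s

After scattering:
λ' = λ + Δλ = 65.0 + 0.0827 = 65.0827 pm
p' = h/λ' = 6.6261e-34/6.5083e-11 = 1.0181e-23 kg·m/s

Momentum is a vector; the scattered photon's direction makes angle θ = 15° with the incident direction. The magnitude of the vector change Δp⃗ = p⃗₀ − p⃗' is found from the law of cosines:
|Δp⃗|² = p₀² + p'² − 2p₀p'cos θ
|Δp⃗|² = (1.0194e-23)² + (1.0181e-23)² − 2·1.0194e-23·1.0181e-23·cos(15°)
|Δp⃗| = 2.6595e-24 kg·m/s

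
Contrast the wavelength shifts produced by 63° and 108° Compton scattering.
108° produces the larger shift by a factor of 2.397

Calculate both shifts using Δλ = λ_C(1 - cos θ):

For θ₁ = 63°:
Δλ₁ = 2.4263 × (1 - cos(63°))
Δλ₁ = 2.4263 × 0.5460
Δλ₁ = 1.3248 pm

For θ₂ = 108°:
Δλ₂ = 2.4263 × (1 - cos(108°))
Δλ₂ = 2.4263 × 1.3090
Δλ₂ = 3.1761 pm

The 108° angle produces the larger shift.
Ratio: 3.1761/1.3248 = 2.397

(Intermediate values are shown rounded; full precision is carried through to the final answer.)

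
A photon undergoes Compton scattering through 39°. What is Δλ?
0.5407 pm

Using the Compton scattering formula:
Δλ = λ_C(1 - cos θ)

where λ_C = h/(m_e·c) ≈ 2.4263 pm is the Compton wavelength of an electron.

For θ = 39°:
cos(39°) = 0.7771
1 - cos(39°) = 0.2229

Δλ = 2.4263 × 0.2229
Δλ = 0.5407 pm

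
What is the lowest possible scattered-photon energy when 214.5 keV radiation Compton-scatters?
116.6057 keV (at θ = 180°)

The scattered photon has minimum energy when its wavelength is maximum, i.e., when the Compton shift Δλ = λ_C(1 − cos θ) is maximum. This occurs at θ = 180° (backscattering), giving Δλ_max = 2λ_C = 4.8526 pm.

Initial wavelength: λ₀ = hc/E₀ = 5.7801 pm
Maximum final wavelength: λ'_max = λ₀ + 2λ_C = 5.7801 + 4.8526 = 10.6328 pm
Minimum final energy: E'_min = hc/λ'_max = 116.6057 keV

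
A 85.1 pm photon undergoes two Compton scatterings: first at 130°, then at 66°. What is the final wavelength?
90.5254 pm

Apply Compton shift twice:

First scattering at θ₁ = 130°:
Δλ₁ = λ_C(1 - cos(130°))
Δλ₁ = 2.4263 × 1.6428
Δλ₁ = 3.9859 pm

After first scattering:
λ₁ = 85.1 + 3.9859 = 89.0859 pm

Second scattering at θ₂ = 66°:
Δλ₂ = λ_C(1 - cos(66°))
Δλ₂ = 2.4263 × 0.5933
Δλ₂ = 1.4394 pm

Final wavelength:
λ₂ = 89.0859 + 1.4394 = 90.5254 pm

Total shift: Δλ_total = 3.9859 + 1.4394 = 5.4254 pm

(Intermediate values are shown rounded; full precision is carried through to the final answer.)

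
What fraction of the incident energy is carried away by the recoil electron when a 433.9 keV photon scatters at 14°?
0.0246 (or 2.46%)

Calculate initial and final photon energies:

Initial: E₀ = 433.9 keV → λ₀ = 2.8574 pm
Compton shift: Δλ = 0.0721 pm
Final wavelength: λ' = 2.9295 pm
Final energy: E' = 423.2252 keV

Fractional energy loss:
(E₀ - E')/E₀ = (433.9000 - 423.2252)/433.9000
= 10.6748/433.9000
= 0.0246
= 2.46%

(Intermediate values are shown rounded; full precision is carried through to the final answer.)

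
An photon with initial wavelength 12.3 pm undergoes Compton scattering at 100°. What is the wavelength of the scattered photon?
15.1476 pm

Using the Compton scattering formula:
λ' = λ + Δλ = λ + λ_C(1 - cos θ)

Given:
- Initial wavelength λ = 12.3 pm
- Scattering angle θ = 100°
- Compton wavelength λ_C ≈ 2.4263 pm

Calculate the shift:
Δλ = 2.4263 × (1 - cos(100°))
Δλ = 2.4263 × 1.1736
Δλ = 2.8476 pm

Final wavelength:
λ' = 12.3 + 2.8476 = 15.1476 pm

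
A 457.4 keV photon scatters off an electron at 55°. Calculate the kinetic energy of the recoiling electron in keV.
126.3575 keV

By energy conservation: K_e = E_initial - E_final

First find the scattered photon energy:
Initial wavelength: λ = hc/E = 2.7106 pm
Compton shift: Δλ = λ_C(1 - cos(55°)) = 1.0346 pm
Final wavelength: λ' = 2.7106 + 1.0346 = 3.7453 pm
Final photon energy: E' = hc/λ' = 331.0425 keV

Electron kinetic energy:
K_e = E - E' = 457.4000 - 331.0425 = 126.3575 keV

(Intermediate values are shown rounded; full precision is carried through to the final answer.)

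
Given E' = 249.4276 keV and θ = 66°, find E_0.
351.0999 keV

Convert final energy to wavelength (hc ≈ 1239.842 keV·pm):
λ' = hc/E' = 1239.842 / 249.4276 = 4.9707 pm

Calculate the Compton shift:
Δλ = λ_C(1 - cos(66°))
Δλ = 2.4263 × (1 - cos(66°))
Δλ = 1.4394 pm

Initial wavelength:
λ = λ' - Δλ = 4.9707 - 1.4394 = 3.5313 pm

Initial energy:
E = hc/λ = 1239.842 / 3.5313 = 351.0999 keV

(Intermediate values are shown rounded; full precision is carried through to the final answer.)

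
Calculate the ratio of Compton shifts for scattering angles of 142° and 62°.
142° produces the larger shift by a factor of 3.370

Calculate both shifts using Δλ = λ_C(1 - cos θ):

For θ₁ = 62°:
Δλ₁ = 2.4263 × (1 - cos(62°))
Δλ₁ = 2.4263 × 0.5305
Δλ₁ = 1.2872 pm

For θ₂ = 142°:
Δλ₂ = 2.4263 × (1 - cos(142°))
Δλ₂ = 2.4263 × 1.7880
Δλ₂ = 4.3383 pm

The 142° angle produces the larger shift.
Ratio: 4.3383/1.2872 = 3.370

(Intermediate values are shown rounded; full precision is carried through to the final answer.)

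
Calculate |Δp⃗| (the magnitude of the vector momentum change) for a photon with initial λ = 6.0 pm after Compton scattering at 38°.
6.9559e-23 kg·m/s

Photon momentum magnitude is p = h/λ.

Initial momentum:
p₀ = h/λ = 6.6261e-34/6.0000e-12 = 1.1043e-22 kg·m/s

After scattering:
λ' = λ + Δλ = 6.0 + 0.5144 = 6.5144 pm
p' = h/λ' = 6.6261e-34/6.5144e-12 = 1.0171e-22 kg·m/s

Momentum is a vector; the scattered photon's direction makes angle θ = 38° with the incident direction. The magnitude of the vector change Δp⃗ = p⃗₀ − p⃗' is found from the law of cosines:
|Δp⃗|² = p₀² + p'² − 2p₀p'cos θ
|Δp⃗|² = (1.1043e-22)² + (1.0171e-22)² − 2·1.1043e-22·1.0171e-22·cos(38°)
|Δp⃗| = 6.9559e-23 kg·m/s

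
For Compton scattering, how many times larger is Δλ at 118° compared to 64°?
118° produces the larger shift by a factor of 2.616

Calculate both shifts using Δλ = λ_C(1 - cos θ):

For θ₁ = 64°:
Δλ₁ = 2.4263 × (1 - cos(64°))
Δλ₁ = 2.4263 × 0.5616
Δλ₁ = 1.3627 pm

For θ₂ = 118°:
Δλ₂ = 2.4263 × (1 - cos(118°))
Δλ₂ = 2.4263 × 1.4695
Δλ₂ = 3.5654 pm

The 118° angle produces the larger shift.
Ratio: 3.5654/1.3627 = 2.616

(Intermediate values are shown rounded; full precision is carried through to the final answer.)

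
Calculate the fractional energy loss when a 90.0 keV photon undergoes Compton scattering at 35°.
0.0309 (or 3.09%)

Calculate initial and final photon energies:

Initial: E₀ = 90.0 keV → λ₀ = 13.7760 pm
Compton shift: Δλ = 0.4388 pm
Final wavelength: λ' = 14.2148 pm
Final energy: E' = 87.2218 keV

Fractional energy loss:
(E₀ - E')/E₀ = (90.0000 - 87.2218)/90.0000
= 2.7782/90.0000
= 0.0309
= 3.09%

(Intermediate values are shown rounded; full precision is carried through to the final answer.)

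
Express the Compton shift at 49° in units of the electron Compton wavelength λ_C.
0.3439 λ_C

The Compton shift formula is:
Δλ = λ_C(1 - cos θ)

Dividing both sides by λ_C:
Δλ/λ_C = 1 - cos θ

For θ = 49°:
Δλ/λ_C = 1 - cos(49°)
Δλ/λ_C = 1 - 0.6561
Δλ/λ_C = 0.3439

This means the shift is 0.3439 × λ_C = 0.8345 pm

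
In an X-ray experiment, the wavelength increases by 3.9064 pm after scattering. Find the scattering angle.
127.59°

From the Compton formula Δλ = λ_C(1 - cos θ), we can solve for θ:

cos θ = 1 - Δλ/λ_C

Given:
- Δλ = 3.9064 pm
- λ_C = h/(m_e·c) ≈ 2.42631024 pm

cos θ = 1 - 3.9064/2.42631024
cos θ = 1 - 1.610017
cos θ = -0.610017

θ = arccos(-0.610017)
θ = 127.59°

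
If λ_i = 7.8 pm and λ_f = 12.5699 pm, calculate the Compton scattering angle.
165.00°

First find the wavelength shift:
Δλ = λ' - λ = 12.5699 - 7.8 = 4.7699 pm

Using Δλ = λ_C(1 - cos θ), with λ_C = h/(m_e·c) ≈ 2.42631024 pm:
cos θ = 1 - Δλ/λ_C
cos θ = 1 - 4.7699/2.42631024
cos θ = -0.965907

θ = arccos(-0.965907)
θ = 165.00°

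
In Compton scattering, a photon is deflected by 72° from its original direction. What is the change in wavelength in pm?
1.6765 pm

Using the Compton scattering formula:
Δλ = λ_C(1 - cos θ)

where λ_C = h/(m_e·c) ≈ 2.4263 pm is the Compton wavelength of an electron.

For θ = 72°:
cos(72°) = 0.3090
1 - cos(72°) = 0.6910

Δλ = 2.4263 × 0.6910
Δλ = 1.6765 pm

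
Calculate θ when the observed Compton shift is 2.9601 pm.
102.71°

From the Compton formula Δλ = λ_C(1 - cos θ), we can solve for θ:

cos θ = 1 - Δλ/λ_C

Given:
- Δλ = 2.9601 pm
- λ_C = h/(m_e·c) ≈ 2.42631024 pm

cos θ = 1 - 2.9601/2.42631024
cos θ = 1 - 1.220001
cos θ = -0.220001

θ = arccos(-0.220001)
θ = 102.71°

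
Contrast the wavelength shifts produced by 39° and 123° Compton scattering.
123° produces the larger shift by a factor of 6.931

Calculate both shifts using Δλ = λ_C(1 - cos θ):

For θ₁ = 39°:
Δλ₁ = 2.4263 × (1 - cos(39°))
Δλ₁ = 2.4263 × 0.2229
Δλ₁ = 0.5407 pm

For θ₂ = 123°:
Δλ₂ = 2.4263 × (1 - cos(123°))
Δλ₂ = 2.4263 × 1.5446
Δλ₂ = 3.7478 pm

The 123° angle produces the larger shift.
Ratio: 3.7478/0.5407 = 6.931

(Intermediate values are shown rounded; full precision is carried through to the final answer.)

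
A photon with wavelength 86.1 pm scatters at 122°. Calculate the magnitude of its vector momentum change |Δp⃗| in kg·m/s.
1.3184e-23 kg·m/s

Photon momentum magnitude is p = h/λ.

Initial momentum:
p₀ = h/λ = 6.6261e-34/8.6100e-11 = 7.6958e-24 kg·m/s

After scattering:
λ' = λ + Δλ = 86.1 + 3.7121 = 89.8121 pm
p' = h/λ' = 6.6261e-34/8.9812e-11 = 7.3777e-24 kg·m/s

Momentum is a vector; the scattered photon's direction makes angle θ = 122° with the incident direction. The magnitude of the vector change Δp⃗ = p⃗₀ − p⃗' is found from the law of cosines:
|Δp⃗|² = p₀² + p'² − 2p₀p'cos θ
|Δp⃗|² = (7.6958e-24)² + (7.3777e-24)² − 2·7.6958e-24·7.3777e-24·cos(122°)
|Δp⃗| = 1.3184e-23 kg·m/s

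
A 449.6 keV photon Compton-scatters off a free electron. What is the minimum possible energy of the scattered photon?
162.9168 keV (at θ = 180°)

The scattered photon has minimum energy when its wavelength is maximum, i.e., when the Compton shift Δλ = λ_C(1 − cos θ) is maximum. This occurs at θ = 180° (backscattering), giving Δλ_max = 2λ_C = 4.8526 pm.

Initial wavelength: λ₀ = hc/E₀ = 2.7577 pm
Maximum final wavelength: λ'_max = λ₀ + 2λ_C = 2.7577 + 4.8526 = 7.6103 pm
Minimum final energy: E'_min = hc/λ'_max = 162.9168 keV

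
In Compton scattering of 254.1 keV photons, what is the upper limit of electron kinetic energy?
126.7011 keV

Maximum energy transfer occurs at θ = 180° (backscattering).

Initial photon: E₀ = 254.1 keV → λ₀ = 4.8793 pm

Maximum Compton shift (at 180°):
Δλ_max = 2λ_C = 2 × 2.4263 = 4.8526 pm

Final wavelength:
λ' = 4.8793 + 4.8526 = 9.7320 pm

Minimum photon energy (maximum energy to electron):
E'_min = hc/λ' = 127.3989 keV

Maximum electron kinetic energy:
K_max = E₀ - E'_min = 254.1000 - 127.3989 = 126.7011 keV

(Intermediate values are shown rounded; full precision is carried through to the final answer.)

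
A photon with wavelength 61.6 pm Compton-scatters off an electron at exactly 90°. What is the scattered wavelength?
64.0263 pm

Using the Compton formula: λ' = λ + λ_C(1 − cos θ)

For θ = 90°, cos θ = 0 (exact) = 0.0000, so:
1 − cos 90° = 1 − (0) = 1.0000

Δλ = λ_C × 1.0000 = 2.4263 × 1.0000 = 2.4263 pm

λ' = 61.6 + 2.4263 = 64.0263 pm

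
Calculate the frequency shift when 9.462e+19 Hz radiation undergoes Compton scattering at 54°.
2.270e+19 Hz (decrease)

Convert frequency to wavelength (c = 299792458 m/s):
λ₀ = c/f₀ = 299792458/9.462e+19 = 3.1683836e-12 m = 3.1684 pm

Calculate Compton shift:
Δλ = λ_C(1 - cos(54°)) = 1.0002 pm

Final wavelength:
λ' = λ₀ + Δλ = 3.1684 + 1.0002 = 4.1685 pm

Final frequency:
f' = c/λ' = 299792458/4.1685445e-12 = 7.1917778e+19 Hz

Frequency shift (decrease):
Δf = f₀ - f' = 9.462e+19 - 7.1917778e+19 = 2.270e+19 Hz

(Intermediate values are shown rounded; full precision is carried through to the final answer.)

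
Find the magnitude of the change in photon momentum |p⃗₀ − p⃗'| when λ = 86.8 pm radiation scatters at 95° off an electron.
1.1091e-23 kg·m/s

Photon momentum magnitude is p = h/λ.

Initial momentum:
p₀ = h/λ = 6.6261e-34/8.6800e-11 = 7.6337e-24 kg·m/s

After scattering:
λ' = λ + Δλ = 86.8 + 2.6378 = 89.4378 pm
p' = h/λ' = 6.6261e-34/8.9438e-11 = 7.4086e-24 kg·m/s

Momentum is a vector; the scattered photon's direction makes angle θ = 95° with the incident direction. The magnitude of the vector change Δp⃗ = p⃗₀ − p⃗' is found from the law of cosines:
|Δp⃗|² = p₀² + p'² − 2p₀p'cos θ
|Δp⃗|² = (7.6337e-24)² + (7.4086e-24)² − 2·7.6337e-24·7.4086e-24·cos(95°)
|Δp⃗| = 1.1091e-23 kg·m/s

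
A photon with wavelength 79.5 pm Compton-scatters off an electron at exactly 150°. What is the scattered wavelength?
84.0276 pm

Using the Compton formula: λ' = λ + λ_C(1 − cos θ)

For θ = 150°, cos θ = -√3/2 (exact) ≈ -0.8660, so:
1 − cos 150° = 1 − (-√3/2) ≈ 1.8660

Δλ = λ_C × 1.8660 = 2.4263 × 1.8660 = 4.5276 pm

λ' = 79.5 + 4.5276 = 84.0276 pm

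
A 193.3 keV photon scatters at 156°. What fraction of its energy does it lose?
0.4199 (or 41.99%)

Calculate initial and final photon energies:

Initial: E₀ = 193.3 keV → λ₀ = 6.4141 pm
Compton shift: Δλ = 4.6429 pm
Final wavelength: λ' = 11.0569 pm
Final energy: E' = 112.1325 keV

Fractional energy loss:
(E₀ - E')/E₀ = (193.3000 - 112.1325)/193.3000
= 81.1675/193.3000
= 0.4199
= 41.99%

(Intermediate values are shown rounded; full precision is carried through to the final answer.)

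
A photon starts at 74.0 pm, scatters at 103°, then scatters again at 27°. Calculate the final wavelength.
77.2366 pm

Apply Compton shift twice:

First scattering at θ₁ = 103°:
Δλ₁ = λ_C(1 - cos(103°))
Δλ₁ = 2.4263 × 1.2250
Δλ₁ = 2.9721 pm

After first scattering:
λ₁ = 74.0 + 2.9721 = 76.9721 pm

Second scattering at θ₂ = 27°:
Δλ₂ = λ_C(1 - cos(27°))
Δλ₂ = 2.4263 × 0.1090
Δλ₂ = 0.2645 pm

Final wavelength:
λ₂ = 76.9721 + 0.2645 = 77.2366 pm

Total shift: Δλ_total = 2.9721 + 0.2645 = 3.2366 pm

(Intermediate values are shown rounded; full precision is carried through to the final answer.)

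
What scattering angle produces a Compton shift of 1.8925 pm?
77.29°

From the Compton formula Δλ = λ_C(1 - cos θ), we can solve for θ:

cos θ = 1 - Δλ/λ_C

Given:
- Δλ = 1.8925 pm
- λ_C = h/(m_e·c) ≈ 2.42631024 pm

cos θ = 1 - 1.8925/2.42631024
cos θ = 1 - 0.779991
cos θ = 0.220009

θ = arccos(0.220009)
θ = 77.29°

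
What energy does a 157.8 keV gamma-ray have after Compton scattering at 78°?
126.7875 keV

First convert energy to wavelength:
λ = hc/E, with hc ≈ 1239.842 keV·pm (i.e. 1239.842 eV·nm)

For E = 157.8 keV = 157800 eV:
λ = 1239.842 keV·pm / 157.8 keV
λ = 7.8570 pm

Calculate the Compton shift:
Δλ = λ_C(1 - cos(78°)) = 2.4263 × 0.7921
Δλ = 1.9219 pm

Final wavelength:
λ' = 7.8570 + 1.9219 = 9.7789 pm

Final energy:
E' = hc/λ' = 1239.842 / 9.7789 = 126.7875 keV

(Intermediate values are shown rounded; full precision is carried through to the final answer.)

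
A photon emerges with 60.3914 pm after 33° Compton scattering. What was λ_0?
60.0000 pm

From λ' = λ + Δλ, we have λ = λ' - Δλ

First calculate the Compton shift:
Δλ = λ_C(1 - cos θ)
Δλ = 2.4263 × (1 - cos(33°))
Δλ = 2.4263 × 0.1613
Δλ = 0.3914 pm

Initial wavelength:
λ = λ' - Δλ
λ = 60.3914 - 0.3914
λ = 60.0000 pm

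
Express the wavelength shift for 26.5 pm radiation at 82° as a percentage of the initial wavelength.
7.8816%

Calculate the Compton shift:
Δλ = λ_C(1 - cos(82°))
Δλ = 2.4263 × (1 - cos(82°))
Δλ = 2.4263 × 0.8608
Δλ = 2.0886 pm

Percentage change:
(Δλ/λ₀) × 100 = (2.0886/26.5) × 100
= 7.8816%

(Intermediate values are shown rounded; full precision is carried through to the final answer.)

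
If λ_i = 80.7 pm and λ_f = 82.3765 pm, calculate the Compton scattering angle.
72.00°

First find the wavelength shift:
Δλ = λ' - λ = 82.3765 - 80.7 = 1.6765 pm

Using Δλ = λ_C(1 - cos θ), with λ_C = h/(m_e·c) ≈ 2.42631024 pm:
cos θ = 1 - Δλ/λ_C
cos θ = 1 - 1.6765/2.42631024
cos θ = 0.309033

θ = arccos(0.309033)
θ = 72.00°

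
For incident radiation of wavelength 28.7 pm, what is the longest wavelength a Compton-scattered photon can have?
33.5526 pm (at θ = 180°)

The Compton shift is Δλ = λ_C(1 − cos θ).

Since cos θ ranges from −1 to 1, the factor (1 − cos θ) ranges from 0 to 2; the maximum shift occurs at θ = 180° (backscattering):
Δλ_max = 2λ_C = 2 × 2.4263 pm = 4.8526 pm

Maximum scattered wavelength:
λ'_max = λ₀ + Δλ_max = 28.7 + 4.8526 = 33.5526 pm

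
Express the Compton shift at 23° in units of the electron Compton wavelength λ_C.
0.0795 λ_C

The Compton shift formula is:
Δλ = λ_C(1 - cos θ)

Dividing both sides by λ_C:
Δλ/λ_C = 1 - cos θ

For θ = 23°:
Δλ/λ_C = 1 - cos(23°)
Δλ/λ_C = 1 - 0.9205
Δλ/λ_C = 0.0795

This means the shift is 0.0795 × λ_C = 0.1929 pm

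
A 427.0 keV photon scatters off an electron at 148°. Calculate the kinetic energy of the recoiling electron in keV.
259.1714 keV

By energy conservation: K_e = E_initial - E_final

First find the scattered photon energy:
Initial wavelength: λ = hc/E = 2.9036 pm
Compton shift: Δλ = λ_C(1 - cos(148°)) = 4.4839 pm
Final wavelength: λ' = 2.9036 + 4.4839 = 7.3875 pm
Final photon energy: E' = hc/λ' = 167.8286 keV

Electron kinetic energy:
K_e = E - E' = 427.0000 - 167.8286 = 259.1714 keV

(Intermediate values are shown rounded; full precision is carried through to the final answer.)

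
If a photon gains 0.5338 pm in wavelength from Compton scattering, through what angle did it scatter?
38.74°

From the Compton formula Δλ = λ_C(1 - cos θ), we can solve for θ:

cos θ = 1 - Δλ/λ_C

Given:
- Δλ = 0.5338 pm
- λ_C = h/(m_e·c) ≈ 2.42631024 pm

cos θ = 1 - 0.5338/2.42631024
cos θ = 1 - 0.220005
cos θ = 0.779995

θ = arccos(0.779995)
θ = 38.74°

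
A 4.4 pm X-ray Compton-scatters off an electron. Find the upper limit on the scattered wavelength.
9.2526 pm (at θ = 180°)

The Compton shift is Δλ = λ_C(1 − cos θ).

Since cos θ ranges from −1 to 1, the factor (1 − cos θ) ranges from 0 to 2; the maximum shift occurs at θ = 180° (backscattering):
Δλ_max = 2λ_C = 2 × 2.4263 pm = 4.8526 pm

Maximum scattered wavelength:
λ'_max = λ₀ + Δλ_max = 4.4 + 4.8526 = 9.2526 pm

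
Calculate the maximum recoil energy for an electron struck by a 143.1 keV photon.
51.3739 keV

Maximum energy transfer occurs at θ = 180° (backscattering).

Initial photon: E₀ = 143.1 keV → λ₀ = 8.6642 pm

Maximum Compton shift (at 180°):
Δλ_max = 2λ_C = 2 × 2.4263 = 4.8526 pm

Final wavelength:
λ' = 8.6642 + 4.8526 = 13.5168 pm

Minimum photon energy (maximum energy to electron):
E'_min = hc/λ' = 91.7261 keV

Maximum electron kinetic energy:
K_max = E₀ - E'_min = 143.1000 - 91.7261 = 51.3739 keV

(Intermediate values are shown rounded; full precision is carried through to the final answer.)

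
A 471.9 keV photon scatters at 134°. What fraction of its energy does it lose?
0.6101 (or 61.01%)

Calculate initial and final photon energies:

Initial: E₀ = 471.9 keV → λ₀ = 2.6273 pm
Compton shift: Δλ = 4.1118 pm
Final wavelength: λ' = 6.7391 pm
Final energy: E' = 183.9772 keV

Fractional energy loss:
(E₀ - E')/E₀ = (471.9000 - 183.9772)/471.9000
= 287.9228/471.9000
= 0.6101
= 61.01%

(Intermediate values are shown rounded; full precision is carried through to the final answer.)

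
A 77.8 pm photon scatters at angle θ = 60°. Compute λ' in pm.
79.0132 pm

Using the Compton scattering formula:
λ' = λ + Δλ = λ + λ_C(1 - cos θ)

Given:
- Initial wavelength λ = 77.8 pm
- Scattering angle θ = 60°
- Compton wavelength λ_C ≈ 2.4263 pm

Calculate the shift:
Δλ = 2.4263 × (1 - cos(60°))
Δλ = 2.4263 × 0.5000
Δλ = 1.2132 pm

Final wavelength:
λ' = 77.8 + 1.2132 = 79.0132 pm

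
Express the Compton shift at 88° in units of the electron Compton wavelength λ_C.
0.9651 λ_C

The Compton shift formula is:
Δλ = λ_C(1 - cos θ)

Dividing both sides by λ_C:
Δλ/λ_C = 1 - cos θ

For θ = 88°:
Δλ/λ_C = 1 - cos(88°)
Δλ/λ_C = 1 - 0.0349
Δλ/λ_C = 0.9651

This means the shift is 0.9651 × λ_C = 2.3416 pm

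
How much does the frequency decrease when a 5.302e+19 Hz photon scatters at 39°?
4.628e+18 Hz (decrease)

Convert frequency to wavelength (c = 299792458 m/s):
λ₀ = c/f₀ = 299792458/5.302e+19 = 5.6543278e-12 m = 5.6543 pm

Calculate Compton shift:
Δλ = λ_C(1 - cos(39°)) = 0.5407 pm

Final wavelength:
λ' = λ₀ + Δλ = 5.6543 + 0.5407 = 6.1950 pm

Final frequency:
f' = c/λ' = 299792458/6.1950408e-12 = 4.8392330e+19 Hz

Frequency shift (decrease):
Δf = f₀ - f' = 5.302e+19 - 4.8392330e+19 = 4.628e+18 Hz

(Intermediate values are shown rounded; full precision is carried through to the final answer.)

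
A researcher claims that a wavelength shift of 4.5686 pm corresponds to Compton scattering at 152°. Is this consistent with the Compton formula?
Yes, consistent

Calculate the expected shift for θ = 152°:

Δλ_expected = λ_C(1 - cos(152°))
Δλ_expected = 2.4263 × (1 - cos(152°))
Δλ_expected = 2.4263 × 1.8829
Δλ_expected = 4.5686 pm

Given shift: 4.5686 pm
Expected shift: 4.5686 pm
Difference: 0.0000 pm

The values match. This is consistent with Compton scattering at the stated angle.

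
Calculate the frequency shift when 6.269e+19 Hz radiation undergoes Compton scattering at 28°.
3.514e+18 Hz (decrease)

Convert frequency to wavelength (c = 299792458 m/s):
λ₀ = c/f₀ = 299792458/6.269e+19 = 4.7821416e-12 m = 4.7821 pm

Calculate Compton shift:
Δλ = λ_C(1 - cos(28°)) = 0.2840 pm

Final wavelength:
λ' = λ₀ + Δλ = 4.7821 + 0.2840 = 5.0661 pm

Final frequency:
f' = c/λ' = 299792458/5.0661471e-12 = 5.9175633e+19 Hz

Frequency shift (decrease):
Δf = f₀ - f' = 6.269e+19 - 5.9175633e+19 = 3.514e+18 Hz

(Intermediate values are shown rounded; full precision is carried through to the final answer.)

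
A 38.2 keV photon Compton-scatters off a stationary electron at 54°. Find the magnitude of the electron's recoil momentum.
1.8268e-23 kg·m/s

The electron is initially at rest, so by conservation of momentum:
p⃗_e = p⃗₀ − p⃗'  (incident photon momentum minus scattered photon momentum)

Photon momentum magnitudes (p = h/λ = E/c):
λ₀ = hc/E₀ = 32.4566 pm → p₀ = h/λ₀ = 2.0415e-23 kg·m/s
Δλ = λ_C(1 − cos 54°) = 1.0002 pm
λ' = 33.4568 pm → p' = h/λ' = 1.9805e-23 kg·m/s

The scattered photon makes angle θ = 54° with the incident direction, so by the law of cosines:
|p⃗_e|² = p₀² + p'² − 2p₀p'cos θ
|p⃗_e|² = (2.0415e-23)² + (1.9805e-23)² − 2·2.0415e-23·1.9805e-23·cos(54°)
|p⃗_e| = 1.8268e-23 kg·m/s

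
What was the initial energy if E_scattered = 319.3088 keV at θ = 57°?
446.3000 keV

Convert final energy to wavelength (hc ≈ 1239.842 keV·pm):
λ' = hc/E' = 1239.842 / 319.3088 = 3.8829 pm

Calculate the Compton shift:
Δλ = λ_C(1 - cos(57°))
Δλ = 2.4263 × (1 - cos(57°))
Δλ = 1.1048 pm

Initial wavelength:
λ = λ' - Δλ = 3.8829 - 1.1048 = 2.7780 pm

Initial energy:
E = hc/λ = 1239.842 / 2.7780 = 446.3000 keV

(Intermediate values are shown rounded; full precision is carried through to the final answer.)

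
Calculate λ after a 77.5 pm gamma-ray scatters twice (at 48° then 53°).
79.2689 pm

Apply Compton shift twice:

First scattering at θ₁ = 48°:
Δλ₁ = λ_C(1 - cos(48°))
Δλ₁ = 2.4263 × 0.3309
Δλ₁ = 0.8028 pm

After first scattering:
λ₁ = 77.5 + 0.8028 = 78.3028 pm

Second scattering at θ₂ = 53°:
Δλ₂ = λ_C(1 - cos(53°))
Δλ₂ = 2.4263 × 0.3982
Δλ₂ = 0.9661 pm

Final wavelength:
λ₂ = 78.3028 + 0.9661 = 79.2689 pm

Total shift: Δλ_total = 0.8028 + 0.9661 = 1.7689 pm

(Intermediate values are shown rounded; full precision is carried through to the final answer.)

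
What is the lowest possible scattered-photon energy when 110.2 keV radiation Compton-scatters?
76.9923 keV (at θ = 180°)

The scattered photon has minimum energy when its wavelength is maximum, i.e., when the Compton shift Δλ = λ_C(1 − cos θ) is maximum. This occurs at θ = 180° (backscattering), giving Δλ_max = 2λ_C = 4.8526 pm.

Initial wavelength: λ₀ = hc/E₀ = 11.2508 pm
Maximum final wavelength: λ'_max = λ₀ + 2λ_C = 11.2508 + 4.8526 = 16.1035 pm
Minimum final energy: E'_min = hc/λ'_max = 76.9923 keV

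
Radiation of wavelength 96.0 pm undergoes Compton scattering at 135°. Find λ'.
100.1420 pm

Using the Compton formula: λ' = λ + λ_C(1 − cos θ)

For θ = 135°, cos θ = -√2/2 (exact) ≈ -0.7071, so:
1 − cos 135° = 1 − (-√2/2) ≈ 1.7071

Δλ = λ_C × 1.7071 = 2.4263 × 1.7071 = 4.1420 pm

λ' = 96.0 + 4.1420 = 100.1420 pm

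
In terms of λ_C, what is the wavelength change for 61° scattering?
0.5152 λ_C

The Compton shift formula is:
Δλ = λ_C(1 - cos θ)

Dividing both sides by λ_C:
Δλ/λ_C = 1 - cos θ

For θ = 61°:
Δλ/λ_C = 1 - cos(61°)
Δλ/λ_C = 1 - 0.4848
Δλ/λ_C = 0.5152

This means the shift is 0.5152 × λ_C = 1.2500 pm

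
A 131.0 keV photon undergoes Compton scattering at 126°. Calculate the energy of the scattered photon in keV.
93.1029 keV

First convert energy to wavelength:
λ = hc/E, with hc ≈ 1239.842 keV·pm (i.e. 1239.842 eV·nm)

For E = 131.0 keV = 131000 eV:
λ = 1239.842 keV·pm / 131.0 keV
λ = 9.4644 pm

Calculate the Compton shift:
Δλ = λ_C(1 - cos(126°)) = 2.4263 × 1.5878
Δλ = 3.8525 pm

Final wavelength:
λ' = 9.4644 + 3.8525 = 13.3169 pm

Final energy:
E' = hc/λ' = 1239.842 / 13.3169 = 93.1029 keV

(Intermediate values are shown rounded; full precision is carried through to the final answer.)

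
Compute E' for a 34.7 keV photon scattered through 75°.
33.0372 keV

First convert energy to wavelength:
λ = hc/E, with hc ≈ 1239.842 keV·pm (i.e. 1239.842 eV·nm)

For E = 34.7 keV = 34700 eV:
λ = 1239.842 keV·pm / 34.7 keV
λ = 35.7303 pm

Calculate the Compton shift:
Δλ = λ_C(1 - cos(75°)) = 2.4263 × 0.7412
Δλ = 1.7983 pm

Final wavelength:
λ' = 35.7303 + 1.7983 = 37.5287 pm

Final energy:
E' = hc/λ' = 1239.842 / 37.5287 = 33.0372 keV

(Intermediate values are shown rounded; full precision is carried through to the final answer.)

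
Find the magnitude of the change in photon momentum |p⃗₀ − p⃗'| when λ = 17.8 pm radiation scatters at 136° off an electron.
6.2532e-23 kg·m/s

Photon momentum magnitude is p = h/λ.

Initial momentum:
p₀ = h/λ = 6.6261e-34/1.7800e-11 = 3.7225e-23 kg·m/s

After scattering:
λ' = λ + Δλ = 17.8 + 4.1717 = 21.9717 pm
p' = h/λ' = 6.6261e-34/2.1972e-11 = 3.0157e-23 kg·m/s

Momentum is a vector; the scattered photon's direction makes angle θ = 136° with the incident direction. The magnitude of the vector change Δp⃗ = p⃗₀ − p⃗' is found from the law of cosines:
|Δp⃗|² = p₀² + p'² − 2p₀p'cos θ
|Δp⃗|² = (3.7225e-23)² + (3.0157e-23)² − 2·3.7225e-23·3.0157e-23·cos(136°)
|Δp⃗| = 6.2532e-23 kg·m/s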